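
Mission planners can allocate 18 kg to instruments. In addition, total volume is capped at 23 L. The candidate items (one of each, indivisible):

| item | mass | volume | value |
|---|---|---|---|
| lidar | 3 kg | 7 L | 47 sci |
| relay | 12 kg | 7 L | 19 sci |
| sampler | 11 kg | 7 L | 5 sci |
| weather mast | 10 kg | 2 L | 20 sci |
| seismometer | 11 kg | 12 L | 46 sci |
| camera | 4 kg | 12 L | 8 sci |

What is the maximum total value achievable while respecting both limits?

Feasible sets respecting both limits:
- lidar+seismometer: mass 14, volume 19, value 93
- lidar+weather mast+camera: mass 17, volume 21, value 75
- lidar+weather mast: mass 13, volume 9, value 67
Best: 93 sci.

93 sci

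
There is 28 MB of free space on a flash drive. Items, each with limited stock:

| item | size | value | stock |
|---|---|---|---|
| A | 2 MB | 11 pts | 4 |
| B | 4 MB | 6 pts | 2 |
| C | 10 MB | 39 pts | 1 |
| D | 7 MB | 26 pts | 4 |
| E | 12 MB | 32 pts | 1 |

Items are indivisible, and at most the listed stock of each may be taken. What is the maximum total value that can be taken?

Top feasible selections:
- 2×A + 1×C + 2×D: size 28, value 113
- 3×A + 3×D: size 27, value 111
- 4×A + 1×C + 1×D: size 25, value 109
- 3×A + 1×B + 1×C + 1×D: size 27, value 104
Best: 113 pts.

113 pts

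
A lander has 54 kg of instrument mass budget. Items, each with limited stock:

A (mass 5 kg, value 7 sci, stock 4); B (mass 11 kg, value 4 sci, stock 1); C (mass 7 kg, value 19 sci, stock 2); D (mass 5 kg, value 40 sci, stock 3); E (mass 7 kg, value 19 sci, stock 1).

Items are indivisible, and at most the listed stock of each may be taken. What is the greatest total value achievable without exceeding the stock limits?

198 sci

Top feasible selections:
- 3×A + 2×C + 3×D + 1×E: mass 51, value 198
- 2×A + 2×C + 3×D + 1×E: mass 46, value 191
- 1×A + 1×B + 2×C + 3×D + 1×E: mass 52, value 188
Best: 198 sci.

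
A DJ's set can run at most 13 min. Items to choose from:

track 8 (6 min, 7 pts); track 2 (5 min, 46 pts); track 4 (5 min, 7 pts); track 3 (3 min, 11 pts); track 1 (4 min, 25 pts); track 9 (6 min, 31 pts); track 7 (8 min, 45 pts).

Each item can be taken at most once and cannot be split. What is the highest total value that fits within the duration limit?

Check high-value combinations within 13 min:
- track 2+track 7: duration 5+8=13, value 46+45=91
- track 2+track 3+track 1: duration 5+3+4=12, value 46+11+25=82
- track 2+track 9: duration 5+6=11, value 46+31=77
- track 2+track 1: duration 5+4=9, value 46+25=71
Best: 91 pts.

91 pts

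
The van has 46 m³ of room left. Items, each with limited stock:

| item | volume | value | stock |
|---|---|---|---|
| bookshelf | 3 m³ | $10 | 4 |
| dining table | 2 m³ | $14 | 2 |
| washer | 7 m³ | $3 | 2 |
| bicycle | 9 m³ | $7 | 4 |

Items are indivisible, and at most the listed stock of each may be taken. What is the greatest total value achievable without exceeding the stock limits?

Best selections within volume 46 and stock limits:
- 4×bookshelf + 2×dining table + 3×bicycle: volume 43, value 89
- 4×bookshelf + 2×dining table + 1×washer + 2×bicycle: volume 41, value 85
- 4×bookshelf + 2×dining table + 2×bicycle: volume 34, value 82
- 4×bookshelf + 2×dining table + 2×washer + 1×bicycle: volume 39, value 81
Best: $89.

$89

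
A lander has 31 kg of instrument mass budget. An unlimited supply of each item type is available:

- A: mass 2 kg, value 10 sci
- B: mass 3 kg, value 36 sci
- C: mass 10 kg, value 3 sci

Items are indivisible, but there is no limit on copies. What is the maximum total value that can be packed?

360 sci

Best value-per-unit is B at 36/3, and filling with it alone uses mass 10×3=30. No mix of the others beats 10×36 = 360.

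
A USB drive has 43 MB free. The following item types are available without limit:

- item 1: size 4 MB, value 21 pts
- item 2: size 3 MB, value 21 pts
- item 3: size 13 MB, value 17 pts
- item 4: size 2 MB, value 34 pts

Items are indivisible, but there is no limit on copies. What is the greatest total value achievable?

714 pts

Best value-per-unit is item 4 at 34/2, and filling with it alone uses size 21×2=42. No mix of the others beats 21×34 = 714.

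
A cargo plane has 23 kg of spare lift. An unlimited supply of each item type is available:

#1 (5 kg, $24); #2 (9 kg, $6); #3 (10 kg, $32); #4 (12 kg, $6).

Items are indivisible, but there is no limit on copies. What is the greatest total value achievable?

$96

Best value-per-unit is #1 at 24/5, and filling with it alone uses weight 4×5=20. No mix of the others beats 4×24 = 96.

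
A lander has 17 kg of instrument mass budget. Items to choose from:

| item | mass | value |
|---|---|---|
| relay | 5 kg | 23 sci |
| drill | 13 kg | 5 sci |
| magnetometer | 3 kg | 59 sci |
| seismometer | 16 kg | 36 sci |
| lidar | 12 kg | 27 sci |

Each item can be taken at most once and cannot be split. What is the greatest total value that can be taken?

86 sci

This is a 0/1 knapsack; check combinations near the capacity.
- magnetometer+lidar: mass 3+12=15, value 59+27=86
- relay+magnetometer: mass 5+3=8, value 23+59=82
- drill+magnetometer: mass 13+3=16, value 5+59=64
- magnetometer: mass 3, value 59
- relay+lidar: mass 5+12=17, value 23+27=50
Best: 86 sci.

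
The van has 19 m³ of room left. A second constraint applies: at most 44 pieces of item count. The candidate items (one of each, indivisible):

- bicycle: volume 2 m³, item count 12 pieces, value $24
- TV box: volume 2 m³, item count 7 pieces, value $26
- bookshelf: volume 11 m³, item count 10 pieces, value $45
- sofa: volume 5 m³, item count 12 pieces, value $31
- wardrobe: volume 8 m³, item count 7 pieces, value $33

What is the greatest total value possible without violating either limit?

$114

Feasible sets respecting both limits:
- bicycle+TV box+sofa+wardrobe: volume 17, item count 38, value 114
- TV box+bookshelf+sofa: volume 18, item count 29, value 102
- bicycle+bookshelf+sofa: volume 18, item count 34, value 100
- bicycle+TV box+bookshelf: volume 15, item count 29, value 95
Best: $114.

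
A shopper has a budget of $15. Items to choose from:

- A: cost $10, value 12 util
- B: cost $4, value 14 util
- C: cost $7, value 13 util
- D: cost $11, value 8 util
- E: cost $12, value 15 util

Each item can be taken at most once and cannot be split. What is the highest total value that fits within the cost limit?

Check high-value combinations within $15:
- B+C: cost 4+7=11, value 14+13=27
- A+B: cost 10+4=14, value 12+14=26
- B+D: cost 4+11=15, value 14+8=22
- E: cost 12, value 15
Best: 27 util.

27 util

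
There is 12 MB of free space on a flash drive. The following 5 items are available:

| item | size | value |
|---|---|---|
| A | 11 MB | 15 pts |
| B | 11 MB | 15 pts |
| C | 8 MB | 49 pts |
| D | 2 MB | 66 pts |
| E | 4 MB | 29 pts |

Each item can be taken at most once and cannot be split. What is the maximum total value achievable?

115 pts

Check high-value combinations within 12 MB:
- C+D: size 8+2=10, value 49+66=115
- D+E: size 2+4=6, value 66+29=95
- C+E: size 8+4=12, value 49+29=78
Best: 115 pts.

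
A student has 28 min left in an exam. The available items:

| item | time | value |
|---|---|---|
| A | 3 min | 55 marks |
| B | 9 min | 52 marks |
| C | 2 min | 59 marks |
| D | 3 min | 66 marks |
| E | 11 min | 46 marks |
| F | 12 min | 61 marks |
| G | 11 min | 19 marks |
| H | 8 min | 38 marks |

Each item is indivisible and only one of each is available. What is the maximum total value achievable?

Check high-value combinations within 28 min:
- A+C+D+F+H: time 3+2+3+12+8=28, value 55+59+66+61+38=279
- A+B+C+D+E: time 3+9+2+3+11=28, value 55+52+59+66+46=278
- A+B+C+D+H: time 3+9+2+3+8=25, value 55+52+59+66+38=270
Best: 279 marks.

279 marks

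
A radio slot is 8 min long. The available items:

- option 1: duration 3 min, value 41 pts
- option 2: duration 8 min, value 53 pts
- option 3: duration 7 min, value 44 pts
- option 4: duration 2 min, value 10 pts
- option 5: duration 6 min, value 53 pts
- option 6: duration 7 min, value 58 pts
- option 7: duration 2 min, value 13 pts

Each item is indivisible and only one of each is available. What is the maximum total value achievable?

This is a 0/1 knapsack; check combinations near the capacity.
- option 5+option 7: duration 6+2=8, value 53+13=66
- option 1+option 4+option 7: duration 3+2+2=7, value 41+10+13=64
- option 4+option 5: duration 2+6=8, value 10+53=63
- option 6: duration 7, value 58
- option 1+option 7: duration 3+2=5, value 41+13=54
Best: 66 pts.

66 pts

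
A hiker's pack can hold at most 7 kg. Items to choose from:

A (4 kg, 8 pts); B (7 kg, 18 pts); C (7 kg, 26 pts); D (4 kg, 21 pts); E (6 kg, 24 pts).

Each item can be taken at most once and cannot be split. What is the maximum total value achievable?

Check high-value combinations within 7 kg:
- C: weight 7, value 26
- E: weight 6, value 24
- D: weight 4, value 21
- B: weight 7, value 18
- A: weight 4, value 8
Best: 26 pts.

26 pts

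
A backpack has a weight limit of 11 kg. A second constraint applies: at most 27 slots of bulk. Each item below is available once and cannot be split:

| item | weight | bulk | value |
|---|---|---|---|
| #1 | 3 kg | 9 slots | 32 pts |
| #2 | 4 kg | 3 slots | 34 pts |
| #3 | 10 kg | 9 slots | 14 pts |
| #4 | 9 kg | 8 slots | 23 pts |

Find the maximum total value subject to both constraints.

Feasible sets respecting both limits:
- #1+#2: weight 7, bulk 12, value 66
- #2: weight 4, bulk 3, value 34
- #1: weight 3, bulk 9, value 32
- #4: weight 9, bulk 8, value 23
Best: 66 pts.

66 pts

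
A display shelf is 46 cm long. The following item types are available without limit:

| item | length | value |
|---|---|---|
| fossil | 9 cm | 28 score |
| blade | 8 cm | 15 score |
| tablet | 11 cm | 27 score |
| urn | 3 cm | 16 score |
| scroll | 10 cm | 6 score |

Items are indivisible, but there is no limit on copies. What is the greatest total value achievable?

240 score

Best value-per-unit is urn at 16/3, and filling with it alone uses length 15×3=45. No mix of the others beats 15×16 = 240.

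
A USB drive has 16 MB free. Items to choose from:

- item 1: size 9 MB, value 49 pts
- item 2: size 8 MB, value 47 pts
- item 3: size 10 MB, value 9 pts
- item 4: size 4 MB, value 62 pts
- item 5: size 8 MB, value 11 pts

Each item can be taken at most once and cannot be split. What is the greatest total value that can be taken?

Check high-value combinations within 16 MB:
- item 1+item 4: size 9+4=13, value 49+62=111
- item 2+item 4: size 8+4=12, value 47+62=109
- item 4+item 5: size 4+8=12, value 62+11=73
- item 3+item 4: size 10+4=14, value 9+62=71
- item 4: size 4, value 62
Best: 111 pts.

111 pts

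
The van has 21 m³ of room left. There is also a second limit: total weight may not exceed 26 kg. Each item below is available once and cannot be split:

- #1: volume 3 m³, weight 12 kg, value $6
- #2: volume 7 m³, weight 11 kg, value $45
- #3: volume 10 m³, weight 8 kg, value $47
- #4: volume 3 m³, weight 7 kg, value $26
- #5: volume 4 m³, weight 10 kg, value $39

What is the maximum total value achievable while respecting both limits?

Feasible sets respecting both limits:
- #2+#3+#4: volume 20, weight 26, value 118
- #3+#4+#5: volume 17, weight 25, value 112
- #2+#3: volume 17, weight 19, value 92
- #3+#5: volume 14, weight 18, value 86
Best: $118.

$118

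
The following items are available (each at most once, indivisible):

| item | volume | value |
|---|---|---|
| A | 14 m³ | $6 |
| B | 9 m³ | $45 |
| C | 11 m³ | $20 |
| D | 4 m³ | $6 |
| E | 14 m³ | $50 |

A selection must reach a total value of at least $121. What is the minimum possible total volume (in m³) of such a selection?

Subsets with value ≥ 121, sorted by total volume:
- B+C+D+E: volume 38, value 121
- A+B+C+E: volume 48, value 121
Minimum volume: 38 m³.

38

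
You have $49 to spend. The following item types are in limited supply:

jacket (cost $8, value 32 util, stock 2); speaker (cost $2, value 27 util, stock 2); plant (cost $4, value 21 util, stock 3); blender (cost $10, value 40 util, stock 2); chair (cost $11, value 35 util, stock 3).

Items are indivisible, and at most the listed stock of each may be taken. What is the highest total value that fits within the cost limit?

240 util

Best selections within cost 49 and stock limits:
- 2×jacket + 2×speaker + 2×plant + 2×blender: cost 48, value 240
- 2×jacket + 2×speaker + 2×plant + 1×blender + 1×chair: cost 49, value 235
- 2×speaker + 3×plant + 2×blender + 1×chair: cost 47, value 232
- 1×jacket + 2×speaker + 3×plant + 2×blender: cost 44, value 229
Best: 240 util.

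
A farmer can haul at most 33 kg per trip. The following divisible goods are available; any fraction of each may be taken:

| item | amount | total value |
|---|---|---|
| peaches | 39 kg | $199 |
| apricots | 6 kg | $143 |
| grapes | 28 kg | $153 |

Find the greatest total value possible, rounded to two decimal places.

Take in order of value per unit:
- apricots (143/6 per unit): all 6 → value 143, running total 143.00
- grapes (153/28 per unit): 27 of 28 → value 27×153/28 = 147.5357, running total 290.54
Total 290.54.

290.54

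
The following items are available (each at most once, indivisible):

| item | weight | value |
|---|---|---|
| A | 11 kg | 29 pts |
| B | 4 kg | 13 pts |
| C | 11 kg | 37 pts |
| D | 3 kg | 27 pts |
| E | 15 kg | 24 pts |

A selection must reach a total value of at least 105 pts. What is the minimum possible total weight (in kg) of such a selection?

Subsets with value ≥ 105, sorted by total weight:
- A+B+C+D: weight 29, value 106
- A+C+D+E: weight 40, value 117
- A+B+C+D+E: weight 44, value 130
Minimum weight: 29 kg.

29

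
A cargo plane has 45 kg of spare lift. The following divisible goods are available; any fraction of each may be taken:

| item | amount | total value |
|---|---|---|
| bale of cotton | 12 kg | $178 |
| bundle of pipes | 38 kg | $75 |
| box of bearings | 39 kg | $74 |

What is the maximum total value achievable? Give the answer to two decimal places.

243.13

Take in order of value per unit:
- bale of cotton (178/12 per unit): all 12 → value 178, running total 178.00
- bundle of pipes (75/38 per unit): 33 of 38 → value 33×75/38 = 65.1316, running total 243.13
Total 243.13.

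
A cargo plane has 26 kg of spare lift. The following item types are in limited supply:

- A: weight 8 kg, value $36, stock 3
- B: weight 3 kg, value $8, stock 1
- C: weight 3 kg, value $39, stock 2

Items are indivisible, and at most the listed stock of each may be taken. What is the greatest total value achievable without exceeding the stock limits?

Top feasible selections:
- 2×A + 1×B + 2×C: weight 25, value 158
- 2×A + 2×C: weight 22, value 150
- 1×A + 1×B + 2×C: weight 17, value 122
- 2×A + 1×B + 1×C: weight 22, value 119
Best: $158.

$158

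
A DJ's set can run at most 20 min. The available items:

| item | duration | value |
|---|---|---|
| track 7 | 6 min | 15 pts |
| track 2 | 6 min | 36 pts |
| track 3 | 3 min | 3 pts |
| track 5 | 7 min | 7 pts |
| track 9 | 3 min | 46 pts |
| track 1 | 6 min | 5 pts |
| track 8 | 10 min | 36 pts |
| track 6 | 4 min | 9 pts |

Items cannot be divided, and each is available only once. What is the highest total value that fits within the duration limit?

118 pts

Check high-value combinations within 20 min:
- track 2+track 9+track 8: duration 6+3+10=19, value 36+46+36=118
- track 7+track 2+track 9+track 6: duration 6+6+3+4=19, value 15+36+46+9=106
- track 7+track 2+track 3+track 9: duration 6+6+3+3=18, value 15+36+3+46=100
Best: 118 pts.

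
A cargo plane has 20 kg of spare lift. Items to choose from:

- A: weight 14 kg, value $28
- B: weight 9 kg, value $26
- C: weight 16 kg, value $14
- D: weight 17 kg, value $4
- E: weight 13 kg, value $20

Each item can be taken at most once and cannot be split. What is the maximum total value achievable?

$28

This is a 0/1 knapsack; check combinations near the capacity.
- A: weight 14, value 28
- B: weight 9, value 26
- E: weight 13, value 20
- C: weight 16, value 14
- D: weight 17, value 4
Best: $28.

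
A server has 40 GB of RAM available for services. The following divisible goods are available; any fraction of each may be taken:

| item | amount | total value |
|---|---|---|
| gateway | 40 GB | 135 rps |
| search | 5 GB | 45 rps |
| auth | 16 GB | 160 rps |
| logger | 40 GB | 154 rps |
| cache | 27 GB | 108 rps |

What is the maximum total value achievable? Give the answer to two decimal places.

281.00

Take in order of value per unit:
- auth (160/16 per unit): all 16 → value 160, running total 160.00
- search (45/5 per unit): all 5 → value 45, running total 205.00
- cache (108/27 per unit): 19 of 27 → value 19×108/27 = 76.0000, running total 281.00
Total 281.00.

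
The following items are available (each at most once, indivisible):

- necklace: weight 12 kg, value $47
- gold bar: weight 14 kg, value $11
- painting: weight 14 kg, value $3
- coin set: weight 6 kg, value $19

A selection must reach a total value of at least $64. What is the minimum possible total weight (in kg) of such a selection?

Subsets with value ≥ 64, sorted by total weight:
- necklace+coin set: weight 18, value 66
- necklace+gold bar+coin set: weight 32, value 77
Minimum weight: 18 kg.

18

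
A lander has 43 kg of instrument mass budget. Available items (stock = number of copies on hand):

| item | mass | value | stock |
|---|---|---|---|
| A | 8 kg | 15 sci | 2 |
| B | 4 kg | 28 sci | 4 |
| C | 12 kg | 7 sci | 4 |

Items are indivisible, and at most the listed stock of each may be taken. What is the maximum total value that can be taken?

Best selections within mass 43 and stock limits:
- 2×A + 4×B: mass 32, value 142
- 1×A + 4×B + 1×C: mass 36, value 134
- 1×A + 4×B: mass 24, value 127
Best: 142 sci.

142 sci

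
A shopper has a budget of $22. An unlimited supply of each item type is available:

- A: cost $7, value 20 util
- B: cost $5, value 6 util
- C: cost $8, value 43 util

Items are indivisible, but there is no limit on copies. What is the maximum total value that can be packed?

92 util

Best value-per-unit is C at 43/8; filling with it alone gives 2×43 = 86.
Optimal mix: 1×B + 2×C → cost 21, value 92.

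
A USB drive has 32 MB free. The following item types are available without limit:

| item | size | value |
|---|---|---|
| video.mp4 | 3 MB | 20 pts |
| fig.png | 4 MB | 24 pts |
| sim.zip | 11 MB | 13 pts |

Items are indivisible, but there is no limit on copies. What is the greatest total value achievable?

Best value-per-unit is video.mp4 at 20/3; filling with it alone gives 10×20 = 200.
Optimal mix: 8×video.mp4 + 2×fig.png → size 32, value 208.

208 pts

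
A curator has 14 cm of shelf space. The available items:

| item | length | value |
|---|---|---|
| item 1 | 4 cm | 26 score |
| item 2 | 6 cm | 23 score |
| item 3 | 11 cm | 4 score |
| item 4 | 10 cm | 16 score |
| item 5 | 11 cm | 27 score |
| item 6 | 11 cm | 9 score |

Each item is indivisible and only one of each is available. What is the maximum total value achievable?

Check high-value combinations within 14 cm:
- item 1+item 2: length 4+6=10, value 26+23=49
- item 1+item 4: length 4+10=14, value 26+16=42
- item 5: length 11, value 27
Best: 49 score.

49 score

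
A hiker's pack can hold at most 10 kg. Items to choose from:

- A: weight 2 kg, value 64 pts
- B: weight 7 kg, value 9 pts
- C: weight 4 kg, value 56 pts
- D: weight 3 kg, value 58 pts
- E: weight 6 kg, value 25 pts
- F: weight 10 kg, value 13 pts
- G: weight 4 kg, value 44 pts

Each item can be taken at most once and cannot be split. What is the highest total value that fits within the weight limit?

178 pts

Check high-value combinations within 10 kg:
- A+C+D: weight 2+4+3=9, value 64+56+58=178
- A+D+G: weight 2+3+4=9, value 64+58+44=166
- A+C+G: weight 2+4+4=10, value 64+56+44=164
- A+D: weight 2+3=5, value 64+58=122
Best: 178 pts.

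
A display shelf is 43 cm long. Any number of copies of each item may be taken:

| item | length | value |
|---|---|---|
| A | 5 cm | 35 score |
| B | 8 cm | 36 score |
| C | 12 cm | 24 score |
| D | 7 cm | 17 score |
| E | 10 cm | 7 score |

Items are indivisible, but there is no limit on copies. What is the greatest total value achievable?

281 score

Best value-per-unit is A at 35/5; filling with it alone gives 8×35 = 280.
Optimal mix: 7×A + 1×B → length 43, value 281.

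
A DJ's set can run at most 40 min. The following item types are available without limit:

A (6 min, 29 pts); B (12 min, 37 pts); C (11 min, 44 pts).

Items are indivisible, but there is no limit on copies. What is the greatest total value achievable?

175 pts

Best value-per-unit is A at 29/6; filling with it alone gives 6×29 = 174.
Optimal mix: 3×A + 2×C → duration 40, value 175.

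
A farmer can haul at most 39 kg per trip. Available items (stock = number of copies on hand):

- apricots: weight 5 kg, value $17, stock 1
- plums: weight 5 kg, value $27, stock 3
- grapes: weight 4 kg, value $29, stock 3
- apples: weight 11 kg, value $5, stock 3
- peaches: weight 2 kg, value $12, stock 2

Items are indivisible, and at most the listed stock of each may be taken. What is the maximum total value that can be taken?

Best selections within weight 39 and stock limits:
- 1×apricots + 3×plums + 3×grapes + 2×peaches: weight 36, value 209
- 1×apricots + 3×plums + 3×grapes + 1×peaches: weight 34, value 197
- 3×plums + 3×grapes + 2×peaches: weight 31, value 192
Best: $209.

$209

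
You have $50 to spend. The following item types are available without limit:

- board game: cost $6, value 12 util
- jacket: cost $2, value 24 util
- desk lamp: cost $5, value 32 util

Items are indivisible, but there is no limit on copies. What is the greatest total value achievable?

600 util

Best value-per-unit is jacket at 24/2, and filling with it alone uses cost 25×2=50. No mix of the others beats 25×24 = 600.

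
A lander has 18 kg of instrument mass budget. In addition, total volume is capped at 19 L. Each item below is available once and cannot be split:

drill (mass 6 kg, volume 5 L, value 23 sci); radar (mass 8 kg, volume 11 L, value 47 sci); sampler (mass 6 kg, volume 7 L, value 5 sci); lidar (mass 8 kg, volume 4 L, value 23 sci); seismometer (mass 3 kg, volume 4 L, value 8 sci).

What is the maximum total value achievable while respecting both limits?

Feasible sets respecting both limits:
- drill+radar: mass 14, volume 16, value 70
- radar+lidar: mass 16, volume 15, value 70
- radar+seismometer: mass 11, volume 15, value 55
- drill+lidar+seismometer: mass 17, volume 13, value 54
Best: 70 sci.

70 sci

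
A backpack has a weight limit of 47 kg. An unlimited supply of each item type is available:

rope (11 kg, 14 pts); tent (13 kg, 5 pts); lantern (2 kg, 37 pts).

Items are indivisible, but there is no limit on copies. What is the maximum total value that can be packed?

Best value-per-unit is lantern at 37/2, and filling with it alone uses weight 23×2=46. No mix of the others beats 23×37 = 851.

851 pts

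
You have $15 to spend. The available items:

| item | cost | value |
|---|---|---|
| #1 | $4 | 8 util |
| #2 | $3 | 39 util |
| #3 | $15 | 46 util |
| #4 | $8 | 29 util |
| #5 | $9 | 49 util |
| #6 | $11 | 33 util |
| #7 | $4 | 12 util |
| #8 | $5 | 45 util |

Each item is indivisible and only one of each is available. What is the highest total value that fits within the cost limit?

Check high-value combinations within $15:
- #2+#7+#8: cost 3+4+5=12, value 39+12+45=96
- #5+#8: cost 9+5=14, value 49+45=94
- #1+#2+#8: cost 4+3+5=12, value 8+39+45=92
- #2+#5: cost 3+9=12, value 39+49=88
Best: 96 util.

96 util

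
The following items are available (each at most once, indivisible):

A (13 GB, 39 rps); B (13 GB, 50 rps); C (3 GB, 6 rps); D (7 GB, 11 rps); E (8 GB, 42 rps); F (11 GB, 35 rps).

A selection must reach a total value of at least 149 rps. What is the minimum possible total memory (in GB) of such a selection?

Subsets with value ≥ 149, sorted by total memory:
- A+B+E+F: memory 45, value 166
- A+B+C+E+F: memory 48, value 172
Minimum memory: 45 GB.

45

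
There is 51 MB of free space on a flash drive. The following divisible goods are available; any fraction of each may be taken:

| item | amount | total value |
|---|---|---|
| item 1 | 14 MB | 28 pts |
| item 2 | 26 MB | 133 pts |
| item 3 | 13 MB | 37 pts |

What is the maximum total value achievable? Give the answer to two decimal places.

194.00

Take in order of value per unit:
- item 2 (133/26 per unit): all 26 → value 133, running total 133.00
- item 3 (37/13 per unit): all 13 → value 37, running total 170.00
- item 1 (28/14 per unit): 12 of 14 → value 12×28/14 = 24.0000, running total 194.00
Total 194.00.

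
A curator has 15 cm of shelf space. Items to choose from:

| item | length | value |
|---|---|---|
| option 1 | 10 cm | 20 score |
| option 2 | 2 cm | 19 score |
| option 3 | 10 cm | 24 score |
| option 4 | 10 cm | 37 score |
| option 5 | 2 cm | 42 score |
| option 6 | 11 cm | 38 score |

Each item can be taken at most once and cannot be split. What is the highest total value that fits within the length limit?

Check high-value combinations within 15 cm:
- option 2+option 5+option 6: length 2+2+11=15, value 19+42+38=99
- option 2+option 4+option 5: length 2+10+2=14, value 19+37+42=98
- option 2+option 3+option 5: length 2+10+2=14, value 19+24+42=85
Best: 99 score.

99 score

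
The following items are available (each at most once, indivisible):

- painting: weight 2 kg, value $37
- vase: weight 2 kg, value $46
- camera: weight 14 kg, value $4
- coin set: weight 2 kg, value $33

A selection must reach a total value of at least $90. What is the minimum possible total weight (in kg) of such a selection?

Subsets with value ≥ 90, sorted by total weight:
- painting+vase+coin set: weight 6, value 116
- painting+vase+camera+coin set: weight 20, value 120
Minimum weight: 6 kg.

6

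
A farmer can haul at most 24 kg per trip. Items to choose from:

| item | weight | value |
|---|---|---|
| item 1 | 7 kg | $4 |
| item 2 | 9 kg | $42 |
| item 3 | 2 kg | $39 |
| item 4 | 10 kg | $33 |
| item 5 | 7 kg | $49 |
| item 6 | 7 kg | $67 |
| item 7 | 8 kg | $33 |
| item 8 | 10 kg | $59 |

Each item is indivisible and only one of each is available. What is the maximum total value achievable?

$188

Check high-value combinations within 24 kg:
- item 3+item 5+item 6+item 7: weight 2+7+7+8=24, value 39+49+67+33=188
- item 5+item 6+item 8: weight 7+7+10=24, value 49+67+59=175
- item 3+item 6+item 8: weight 2+7+10=19, value 39+67+59=165
- item 1+item 3+item 5+item 6: weight 7+2+7+7=23, value 4+39+49+67=159
Best: $188.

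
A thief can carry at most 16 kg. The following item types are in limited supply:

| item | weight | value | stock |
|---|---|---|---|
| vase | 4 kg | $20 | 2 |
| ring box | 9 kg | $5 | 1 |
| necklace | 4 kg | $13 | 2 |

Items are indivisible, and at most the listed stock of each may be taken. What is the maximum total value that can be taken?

$66

Top feasible selections:
- 2×vase + 2×necklace: weight 16, value 66
- 2×vase + 1×necklace: weight 12, value 53
Best: $66.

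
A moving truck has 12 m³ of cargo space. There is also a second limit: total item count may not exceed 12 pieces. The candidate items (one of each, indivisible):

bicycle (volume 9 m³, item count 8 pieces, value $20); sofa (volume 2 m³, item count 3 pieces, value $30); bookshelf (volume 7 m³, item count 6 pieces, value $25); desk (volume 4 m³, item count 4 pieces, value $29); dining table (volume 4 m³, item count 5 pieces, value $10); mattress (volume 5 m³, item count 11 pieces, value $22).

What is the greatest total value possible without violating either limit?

$69

Feasible sets respecting both limits:
- sofa+desk+dining table: volume 10, item count 12, value 69
- sofa+desk: volume 6, item count 7, value 59
- sofa+bookshelf: volume 9, item count 9, value 55
- bookshelf+desk: volume 11, item count 10, value 54
Best: $69.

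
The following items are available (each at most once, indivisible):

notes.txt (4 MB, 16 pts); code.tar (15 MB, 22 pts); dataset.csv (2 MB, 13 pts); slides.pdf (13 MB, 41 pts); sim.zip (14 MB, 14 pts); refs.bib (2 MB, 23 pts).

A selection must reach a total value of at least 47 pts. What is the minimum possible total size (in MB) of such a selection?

8

Subsets with value ≥ 47, sorted by total size:
- notes.txt+dataset.csv+refs.bib: size 8, value 52
- slides.pdf+refs.bib: size 15, value 64
- dataset.csv+slides.pdf: size 15, value 54
Minimum size: 8 MB.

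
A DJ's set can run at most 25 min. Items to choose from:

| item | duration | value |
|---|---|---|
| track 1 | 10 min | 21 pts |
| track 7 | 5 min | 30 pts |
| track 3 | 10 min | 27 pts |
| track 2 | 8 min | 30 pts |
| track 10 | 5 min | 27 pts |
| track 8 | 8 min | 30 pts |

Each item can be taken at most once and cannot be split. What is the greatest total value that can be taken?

Check high-value combinations within 25 min:
- track 7+track 2+track 8: duration 5+8+8=21, value 30+30+30=90
- track 7+track 2+track 10: duration 5+8+5=18, value 30+30+27=87
- track 7+track 10+track 8: duration 5+5+8=18, value 30+27+30=87
Best: 90 pts.

90 pts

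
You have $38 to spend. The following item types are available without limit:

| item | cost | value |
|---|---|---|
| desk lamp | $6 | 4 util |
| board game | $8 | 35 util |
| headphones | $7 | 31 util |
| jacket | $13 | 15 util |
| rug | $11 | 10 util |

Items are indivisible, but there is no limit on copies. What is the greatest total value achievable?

167 util

Best value-per-unit is headphones at 31/7; filling with it alone gives 5×31 = 155.
Optimal mix: 3×board game + 2×headphones → cost 38, value 167.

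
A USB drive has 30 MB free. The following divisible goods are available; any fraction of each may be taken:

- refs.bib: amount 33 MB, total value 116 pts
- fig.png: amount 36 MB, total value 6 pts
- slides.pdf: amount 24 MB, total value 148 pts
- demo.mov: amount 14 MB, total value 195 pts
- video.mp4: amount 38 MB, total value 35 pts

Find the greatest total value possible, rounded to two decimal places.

293.67

Take in order of value per unit:
- demo.mov (195/14 per unit): all 14 → value 195, running total 195.00
- slides.pdf (148/24 per unit): 16 of 24 → value 16×148/24 = 98.6667, running total 293.67
Total 293.67.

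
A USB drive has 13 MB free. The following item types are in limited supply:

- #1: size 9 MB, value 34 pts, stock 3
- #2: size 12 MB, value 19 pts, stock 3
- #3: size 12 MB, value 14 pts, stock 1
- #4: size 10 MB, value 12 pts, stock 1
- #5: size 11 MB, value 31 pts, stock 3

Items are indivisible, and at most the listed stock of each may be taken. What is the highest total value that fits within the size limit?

Best selections within size 13 and stock limits:
- 1×#1: size 9, value 34
- 1×#5: size 11, value 31
- 1×#2: size 12, value 19
- 1×#3: size 12, value 14
Best: 34 pts.

34 pts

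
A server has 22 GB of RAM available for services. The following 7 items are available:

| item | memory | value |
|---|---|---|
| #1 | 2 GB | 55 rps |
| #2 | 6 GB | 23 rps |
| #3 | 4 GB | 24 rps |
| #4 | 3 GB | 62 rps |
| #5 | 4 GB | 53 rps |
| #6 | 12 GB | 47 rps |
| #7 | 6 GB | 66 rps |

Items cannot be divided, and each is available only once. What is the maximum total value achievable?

260 rps

Check high-value combinations within 22 GB:
- #1+#3+#4+#5+#7: memory 2+4+3+4+6=19, value 55+24+62+53+66=260
- #1+#2+#4+#5+#7: memory 2+6+3+4+6=21, value 55+23+62+53+66=259
- #1+#4+#5+#7: memory 2+3+4+6=15, value 55+62+53+66=236
- #1+#2+#3+#4+#7: memory 2+6+4+3+6=21, value 55+23+24+62+66=230
Best: 260 rps.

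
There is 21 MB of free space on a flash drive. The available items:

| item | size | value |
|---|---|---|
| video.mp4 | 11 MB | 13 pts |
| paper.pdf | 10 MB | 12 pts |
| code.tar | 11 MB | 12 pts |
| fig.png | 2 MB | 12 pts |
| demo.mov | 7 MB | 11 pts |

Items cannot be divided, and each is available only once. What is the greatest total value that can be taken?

36 pts

Check high-value combinations within 21 MB:
- video.mp4+fig.png+demo.mov: size 11+2+7=20, value 13+12+11=36
- paper.pdf+fig.png+demo.mov: size 10+2+7=19, value 12+12+11=35
- code.tar+fig.png+demo.mov: size 11+2+7=20, value 12+12+11=35
Best: 36 pts.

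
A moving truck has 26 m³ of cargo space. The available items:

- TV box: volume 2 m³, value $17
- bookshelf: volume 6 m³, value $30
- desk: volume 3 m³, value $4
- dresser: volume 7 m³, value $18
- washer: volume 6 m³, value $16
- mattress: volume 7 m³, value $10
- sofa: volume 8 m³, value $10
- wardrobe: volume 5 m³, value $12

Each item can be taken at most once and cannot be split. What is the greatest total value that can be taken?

Check high-value combinations within 26 m³:
- TV box+bookshelf+dresser+washer+wardrobe: volume 2+6+7+6+5=26, value 17+30+18+16+12=93
- TV box+bookshelf+desk+dresser+washer: volume 2+6+3+7+6=24, value 17+30+4+18+16=85
- TV box+bookshelf+washer+mattress+wardrobe: volume 2+6+6+7+5=26, value 17+30+16+10+12=85
- TV box+bookshelf+dresser+washer: volume 2+6+7+6=21, value 17+30+18+16=81
Best: $93.

$93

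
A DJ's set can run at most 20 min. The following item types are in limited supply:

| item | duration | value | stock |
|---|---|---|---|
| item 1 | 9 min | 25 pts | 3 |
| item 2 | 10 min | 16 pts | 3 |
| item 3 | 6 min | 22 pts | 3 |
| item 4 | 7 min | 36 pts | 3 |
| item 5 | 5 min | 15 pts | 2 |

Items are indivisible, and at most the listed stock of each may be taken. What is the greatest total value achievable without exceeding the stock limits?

Top feasible selections:
- 1×item 3 + 2×item 4: duration 20, value 94
- 2×item 4 + 1×item 5: duration 19, value 87
- 2×item 3 + 1×item 4: duration 19, value 80
Best: 94 pts.

94 pts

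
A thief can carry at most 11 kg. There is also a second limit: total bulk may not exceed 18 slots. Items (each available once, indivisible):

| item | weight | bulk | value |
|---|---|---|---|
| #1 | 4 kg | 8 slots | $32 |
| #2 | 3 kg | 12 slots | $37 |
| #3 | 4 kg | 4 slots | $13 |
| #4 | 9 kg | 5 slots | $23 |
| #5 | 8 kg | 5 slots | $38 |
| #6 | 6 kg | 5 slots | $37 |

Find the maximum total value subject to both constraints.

Feasible sets respecting both limits:
- #2+#5: weight 11, bulk 17, value 75
- #2+#6: weight 9, bulk 17, value 74
- #1+#6: weight 10, bulk 13, value 69
- #2+#3: weight 7, bulk 16, value 50
Best: $75.

$75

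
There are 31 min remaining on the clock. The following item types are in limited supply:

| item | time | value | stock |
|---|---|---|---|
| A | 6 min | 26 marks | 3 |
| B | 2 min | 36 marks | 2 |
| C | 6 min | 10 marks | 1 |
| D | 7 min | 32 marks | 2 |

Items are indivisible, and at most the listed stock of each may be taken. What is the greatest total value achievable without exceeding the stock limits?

188 marks

Top feasible selections:
- 2×A + 2×B + 2×D: time 30, value 188
- 3×A + 2×B + 1×D: time 29, value 182
- 1×A + 2×B + 1×C + 2×D: time 30, value 172
- 2×A + 2×B + 1×C + 1×D: time 29, value 166
Best: 188 marks.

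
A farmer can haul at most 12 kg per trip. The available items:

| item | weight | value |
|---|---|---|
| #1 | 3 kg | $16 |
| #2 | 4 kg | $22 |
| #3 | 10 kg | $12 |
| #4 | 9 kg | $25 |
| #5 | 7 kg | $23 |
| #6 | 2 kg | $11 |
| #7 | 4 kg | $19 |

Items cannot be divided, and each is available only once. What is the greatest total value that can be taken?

Check high-value combinations within 12 kg:
- #1+#2+#7: weight 3+4+4=11, value 16+22+19=57
- #2+#6+#7: weight 4+2+4=10, value 22+11+19=52
- #1+#5+#6: weight 3+7+2=12, value 16+23+11=50
Best: $57.

$57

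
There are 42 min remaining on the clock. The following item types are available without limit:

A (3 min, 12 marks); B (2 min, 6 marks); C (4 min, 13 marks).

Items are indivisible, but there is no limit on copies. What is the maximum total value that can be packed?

168 marks

Best value-per-unit is A at 12/3, and filling with it alone uses time 14×3=42. No mix of the others beats 14×12 = 168.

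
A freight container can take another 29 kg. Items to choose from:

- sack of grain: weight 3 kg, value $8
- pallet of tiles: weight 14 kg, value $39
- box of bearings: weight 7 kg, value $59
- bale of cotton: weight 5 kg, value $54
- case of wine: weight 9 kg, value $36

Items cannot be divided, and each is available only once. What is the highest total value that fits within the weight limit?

$160

Check high-value combinations within 29 kg:
- sack of grain+pallet of tiles+box of bearings+bale of cotton: weight 3+14+7+5=29, value 8+39+59+54=160
- sack of grain+box of bearings+bale of cotton+case of wine: weight 3+7+5+9=24, value 8+59+54+36=157
- pallet of tiles+box of bearings+bale of cotton: weight 14+7+5=26, value 39+59+54=152
- box of bearings+bale of cotton+case of wine: weight 7+5+9=21, value 59+54+36=149
Best: $160.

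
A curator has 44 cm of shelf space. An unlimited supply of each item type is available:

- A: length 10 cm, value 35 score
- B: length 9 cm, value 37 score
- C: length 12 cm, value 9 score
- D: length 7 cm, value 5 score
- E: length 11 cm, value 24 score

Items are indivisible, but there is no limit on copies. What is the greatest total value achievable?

153 score

Best value-per-unit is B at 37/9; filling with it alone gives 4×37 = 148.
Optimal mix: 4×B + 1×D → length 43, value 153.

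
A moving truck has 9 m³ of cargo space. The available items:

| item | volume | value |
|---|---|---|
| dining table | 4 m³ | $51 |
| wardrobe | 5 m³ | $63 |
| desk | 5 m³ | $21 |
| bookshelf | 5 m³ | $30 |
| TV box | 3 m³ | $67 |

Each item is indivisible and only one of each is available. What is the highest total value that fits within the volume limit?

This is a 0/1 knapsack; check combinations near the capacity.
- wardrobe+TV box: volume 5+3=8, value 63+67=130
- dining table+TV box: volume 4+3=7, value 51+67=118
- dining table+wardrobe: volume 4+5=9, value 51+63=114
Best: $130.

$130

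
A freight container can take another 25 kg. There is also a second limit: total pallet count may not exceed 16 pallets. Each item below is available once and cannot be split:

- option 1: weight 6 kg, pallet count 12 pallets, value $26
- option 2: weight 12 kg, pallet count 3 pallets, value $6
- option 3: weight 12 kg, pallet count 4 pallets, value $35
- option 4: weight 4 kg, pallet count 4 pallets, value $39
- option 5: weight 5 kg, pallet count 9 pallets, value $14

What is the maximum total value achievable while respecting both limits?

Feasible sets respecting both limits:
- option 3+option 4: weight 16, pallet count 8, value 74
- option 1+option 4: weight 10, pallet count 16, value 65
- option 1+option 3: weight 18, pallet count 16, value 61
- option 2+option 4+option 5: weight 21, pallet count 16, value 59
Best: $74.

$74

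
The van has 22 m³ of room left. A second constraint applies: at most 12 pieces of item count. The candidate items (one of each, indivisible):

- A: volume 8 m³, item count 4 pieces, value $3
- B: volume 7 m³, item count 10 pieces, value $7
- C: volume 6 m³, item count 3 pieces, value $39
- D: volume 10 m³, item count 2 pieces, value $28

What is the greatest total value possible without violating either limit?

Feasible sets respecting both limits:
- C+D: volume 16, item count 5, value 67
- A+C: volume 14, item count 7, value 42
- C: volume 6, item count 3, value 39
- B+D: volume 17, item count 12, value 35
Best: $67.

$67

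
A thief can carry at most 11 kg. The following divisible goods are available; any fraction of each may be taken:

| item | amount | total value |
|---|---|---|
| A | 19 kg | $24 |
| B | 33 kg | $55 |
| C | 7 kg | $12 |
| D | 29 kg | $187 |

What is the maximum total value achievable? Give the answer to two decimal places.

Take in order of value per unit:
- D (187/29 per unit): 11 of 29 → value 11×187/29 = 70.9310, running total 70.93
Total 70.93.

70.93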